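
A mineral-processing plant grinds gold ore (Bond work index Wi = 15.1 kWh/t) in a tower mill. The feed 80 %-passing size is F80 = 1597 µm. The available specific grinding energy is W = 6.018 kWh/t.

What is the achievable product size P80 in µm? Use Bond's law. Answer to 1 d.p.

W = 10 Wi (1/√P80 − 1/√F80)  [Bond]
1/√P80 = 1/√F80 + W/(10·Wi)
  = 6.0180/(10·15.1) + 1/√1597 = 0.039854 + 0.025023 = 0.064878
P80 = (1/0.064878)² = 15.4136² = 237.58 µm

P80 = 237.6 µm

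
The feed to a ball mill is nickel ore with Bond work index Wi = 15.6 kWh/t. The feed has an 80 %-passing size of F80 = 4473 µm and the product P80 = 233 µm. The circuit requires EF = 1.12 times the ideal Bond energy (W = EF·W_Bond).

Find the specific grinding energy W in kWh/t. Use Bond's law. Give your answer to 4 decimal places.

W = 8.8339 kWh/t

W = 10·Wi·(P80^(-½) − F80^(-½))
1/√233 = 0.065512;  1/√4473 = 0.014952
W = 10·15.6·(0.065512 − 0.014952) = 7.8874 kWh/t
Corrected W = EF·W_Bond = 1.12·7.8874 = 8.8339 kWh/t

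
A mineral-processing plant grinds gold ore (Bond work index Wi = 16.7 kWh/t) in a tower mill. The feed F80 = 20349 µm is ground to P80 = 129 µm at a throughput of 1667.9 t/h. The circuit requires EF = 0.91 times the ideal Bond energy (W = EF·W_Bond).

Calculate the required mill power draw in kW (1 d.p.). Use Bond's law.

W = 10 Wi / √P80 − 10 Wi / √F80
W = 10·16.7·(1/√129 − 1/√20349) = 10·16.7·(0.081035) = 13.5328 kWh/t
Corrected W = EF·W_Bond = 0.91·13.5328 = 12.3149 kWh/t
Power = W × throughput = 12.3149 kWh/t × 1667.9 t/h = 20540.0 kW

P = 20540.0 kW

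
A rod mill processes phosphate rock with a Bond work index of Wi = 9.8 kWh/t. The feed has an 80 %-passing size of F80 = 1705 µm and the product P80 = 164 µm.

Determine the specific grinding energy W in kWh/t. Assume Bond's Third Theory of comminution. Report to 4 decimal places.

W = 10·Wi·[P80^(−½) − F80^(−½)]
1/√164 = 0.078087;  1/√1705 = 0.024218
W = 10·9.8·(0.078087 − 0.024218) = 5.2792 kWh/t

W = 5.2792 kWh/t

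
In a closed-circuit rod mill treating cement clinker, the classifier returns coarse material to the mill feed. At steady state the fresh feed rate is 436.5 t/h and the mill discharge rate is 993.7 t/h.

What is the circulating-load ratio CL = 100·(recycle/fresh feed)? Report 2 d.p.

M = F + R at steady state, so:
R = M − F = 993.7 − 436.5 = 557.2 t/h
CL = 100·R/F = 100·557.2/436.5 = 127.65 %

CL = 127.65 %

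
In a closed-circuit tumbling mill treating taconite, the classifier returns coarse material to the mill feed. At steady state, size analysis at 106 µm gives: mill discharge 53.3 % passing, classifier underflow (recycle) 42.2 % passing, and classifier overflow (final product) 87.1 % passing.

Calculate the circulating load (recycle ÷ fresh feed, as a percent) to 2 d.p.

CL = 304.50 %

Classifier node, passing 106 µm:
Fd + Rd = Ru + Fo ⇒ R/F = (o−d)/(d−u)
r = (87.1 − 53.3)/(53.3 − 42.2) = 33.8/11.1 = 3.0450
CL = 100·r = 304.50 %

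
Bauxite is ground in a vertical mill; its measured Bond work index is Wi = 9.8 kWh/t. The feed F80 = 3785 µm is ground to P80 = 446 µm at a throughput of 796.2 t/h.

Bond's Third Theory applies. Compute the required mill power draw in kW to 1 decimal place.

P = 2426.4 kW

W = 10·Wi·(P80^(-½) − F80^(-½))
W = 10·9.8·(1/√446 − 1/√3785) = 10·9.8·(0.031097) = 3.0475 kWh/t
P = W·T = 3.0475·796.2 = 2426.4 kW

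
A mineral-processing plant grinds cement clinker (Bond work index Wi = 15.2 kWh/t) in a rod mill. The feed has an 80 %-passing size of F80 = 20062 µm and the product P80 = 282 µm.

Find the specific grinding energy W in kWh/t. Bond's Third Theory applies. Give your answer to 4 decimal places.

W = 7.9783 kWh/t

W = 10 Wi / √P80 − 10 Wi / √F80
1/√282 = 0.059549;  1/√20062 = 0.007060
W = 10·15.2·(0.059549 − 0.007060) = 7.9783 kWh/t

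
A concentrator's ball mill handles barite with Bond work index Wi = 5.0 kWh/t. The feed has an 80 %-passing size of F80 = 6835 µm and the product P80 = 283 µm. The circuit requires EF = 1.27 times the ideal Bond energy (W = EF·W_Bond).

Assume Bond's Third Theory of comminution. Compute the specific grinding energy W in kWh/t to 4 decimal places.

W = 3.0066 kWh/t

W = 10 Wi (1/√P80 − 1/√F80)  [Bond]
1/√283 = 0.059444;  1/√6835 = 0.012096
W = 10·5.0·(0.059444 − 0.012096) = 2.3674 kWh/t
With EF = 1.27: W = 2.3674·1.27 = 3.0066 kWh/t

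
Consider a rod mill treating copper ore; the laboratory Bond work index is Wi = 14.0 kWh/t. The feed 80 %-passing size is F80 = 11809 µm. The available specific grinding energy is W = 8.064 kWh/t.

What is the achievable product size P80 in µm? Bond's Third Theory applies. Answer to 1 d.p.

P80 = 224.1 µm

W = 10 Wi (1/√P80 − 1/√F80)  [Bond]
P80^-0.5 = F80^-0.5 + W/(10 Wi)
  = 8.0640/(10·14.0) + 1/√11809 = 0.057600 + 0.009202 = 0.066802
P80 = (1/0.066802)² = 14.9696² = 224.09 µm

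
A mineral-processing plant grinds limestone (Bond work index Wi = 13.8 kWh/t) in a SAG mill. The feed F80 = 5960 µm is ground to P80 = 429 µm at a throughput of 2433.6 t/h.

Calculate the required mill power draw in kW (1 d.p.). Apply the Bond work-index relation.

W = 10 Wi (P80^-0.5 − F80^-0.5)
W = 10·13.8·(1/√429 − 1/√5960) = 10·13.8·(0.035327) = 4.8752 kWh/t
P_mill = W·ṁ = 4.8752·2433.6 = 11864.2 kW

P = 11864.2 kW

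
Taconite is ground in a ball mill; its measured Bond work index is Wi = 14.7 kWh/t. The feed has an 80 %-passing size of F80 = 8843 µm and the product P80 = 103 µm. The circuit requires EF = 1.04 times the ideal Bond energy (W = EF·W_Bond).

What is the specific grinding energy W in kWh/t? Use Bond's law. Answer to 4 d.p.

W = 13.4380 kWh/t

Bond: W = 10·Wi·(1/√P80 − 1/√F80)
1/√103 = 0.098533;  1/√8843 = 0.010634
W = 10·14.7·(0.098533 − 0.010634) = 12.9211 kWh/t
Corrected W = EF·W_Bond = 1.04·12.9211 = 13.4380 kWh/t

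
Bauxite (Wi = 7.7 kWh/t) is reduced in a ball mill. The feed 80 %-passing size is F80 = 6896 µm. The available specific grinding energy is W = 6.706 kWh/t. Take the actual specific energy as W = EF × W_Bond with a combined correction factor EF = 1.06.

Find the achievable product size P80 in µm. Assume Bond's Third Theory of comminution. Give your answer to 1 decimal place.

P80 = 112.7 µm

W = 10 Wi (P80^-0.5 − F80^-0.5)
W_Bond = W / EF = 6.706 / 1.06 = 6.3264 kWh/t
P80^-0.5 = F80^-0.5 + W_Bond/(10 Wi)
  = 6.3264/(10·7.7) + 1/√6896 = 0.082161 + 0.012042 = 0.094203
P80 = (1/0.094203)² = 10.6153² = 112.69 µm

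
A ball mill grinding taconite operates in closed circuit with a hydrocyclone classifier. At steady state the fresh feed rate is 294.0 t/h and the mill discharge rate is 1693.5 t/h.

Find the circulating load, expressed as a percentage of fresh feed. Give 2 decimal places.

CL = 476.02 %

Steady state: M = F + R.
R = M − F = 1693.5 − 294.0 = 1399.5 t/h
CL = 100·R/F = 100·1399.5/294.0 = 476.02 %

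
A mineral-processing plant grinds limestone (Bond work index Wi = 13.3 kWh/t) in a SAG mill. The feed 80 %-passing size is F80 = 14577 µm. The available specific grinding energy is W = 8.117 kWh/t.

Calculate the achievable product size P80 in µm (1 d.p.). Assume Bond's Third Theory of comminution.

W = 10 Wi (1/√P80 − 1/√F80)  [Bond]
⇒ 1/√P80 = W/(10·Wi) + 1/√F80
  = 8.1170/(10·13.3) + 1/√14577 = 0.061030 + 0.008283 = 0.069313
P80 = (1/0.069313)² = 14.4274² = 208.15 µm

P80 = 208.1 µm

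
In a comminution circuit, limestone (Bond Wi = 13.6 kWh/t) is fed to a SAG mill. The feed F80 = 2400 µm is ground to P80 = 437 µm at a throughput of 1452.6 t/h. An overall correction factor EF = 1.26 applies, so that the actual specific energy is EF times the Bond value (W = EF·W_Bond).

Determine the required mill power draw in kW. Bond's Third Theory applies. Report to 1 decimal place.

P = 6826.3 kW

W = 10 Wi / √P80 − 10 Wi / √F80
W = 10·13.6·(1/√437 − 1/√2400) = 10·13.6·(0.027424) = 3.7297 kWh/t
Corrected W = EF·W_Bond = 1.26·3.7297 = 4.6994 kWh/t
P = W·T = 4.6994·1452.6 = 6826.3 kW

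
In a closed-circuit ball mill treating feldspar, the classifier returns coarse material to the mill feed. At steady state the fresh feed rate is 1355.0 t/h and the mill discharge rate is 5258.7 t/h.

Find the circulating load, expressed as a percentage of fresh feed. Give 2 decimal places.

CL = 288.10 %

Discharge = new feed + return, hence
R = M − F = 5258.7 − 1355.0 = 3903.7 t/h
CL = 100·R/F = 100·3903.7/1355.0 = 288.10 %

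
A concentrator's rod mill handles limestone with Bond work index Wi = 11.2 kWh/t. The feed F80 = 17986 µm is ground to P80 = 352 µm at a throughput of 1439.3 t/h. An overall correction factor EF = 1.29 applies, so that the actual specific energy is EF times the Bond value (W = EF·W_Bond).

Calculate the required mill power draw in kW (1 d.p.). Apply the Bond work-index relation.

Bond: W = 10·Wi·(1/√P80 − 1/√F80)
W = 10·11.2·(1/√352 − 1/√17986) = 10·11.2·(0.045844) = 5.1345 kWh/t
Corrected W = EF·W_Bond = 1.29·5.1345 = 6.6235 kWh/t
P = W·T = 6.6235·1439.3 = 9533.2 kW

P = 9533.2 kW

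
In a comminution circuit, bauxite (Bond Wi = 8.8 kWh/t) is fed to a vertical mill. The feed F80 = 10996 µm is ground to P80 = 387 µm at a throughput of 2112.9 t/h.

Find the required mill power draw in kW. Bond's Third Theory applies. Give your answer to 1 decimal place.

P = 7678.5 kW

Bond: W = 10·Wi·(1/√P80 − 1/√F80)
W = 10·8.8·(1/√387 − 1/√10996) = 10·8.8·(0.041296) = 3.6341 kWh/t
P = W·T = 3.6341·2112.9 = 7678.5 kW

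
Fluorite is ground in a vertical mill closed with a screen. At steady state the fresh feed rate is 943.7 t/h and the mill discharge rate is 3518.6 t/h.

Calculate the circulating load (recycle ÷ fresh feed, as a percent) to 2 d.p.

M = F + R at steady state, so:
R = M − F = 3518.6 − 943.7 = 2574.9 t/h
CL = 100·R/F = 100·2574.9/943.7 = 272.85 %

CL = 272.85 %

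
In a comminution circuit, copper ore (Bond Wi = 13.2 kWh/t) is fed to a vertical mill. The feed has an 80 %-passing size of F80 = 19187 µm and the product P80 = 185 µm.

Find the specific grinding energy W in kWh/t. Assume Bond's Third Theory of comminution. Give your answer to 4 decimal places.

W = 10·Wi·(P80^(-½) − F80^(-½))
1/√185 = 0.073521;  1/√19187 = 0.007219
W = 10·13.2·(0.073521 − 0.007219) = 8.7519 kWh/t

W = 8.7519 kWh/t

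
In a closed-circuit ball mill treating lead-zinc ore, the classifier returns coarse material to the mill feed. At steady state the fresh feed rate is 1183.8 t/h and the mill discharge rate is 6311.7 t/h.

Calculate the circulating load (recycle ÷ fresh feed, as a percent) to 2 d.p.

CL = 433.17 %

Steady state: M = F + R.
R = M − F = 6311.7 − 1183.8 = 5127.9 t/h
CL = 100·R/F = 100·5127.9/1183.8 = 433.17 %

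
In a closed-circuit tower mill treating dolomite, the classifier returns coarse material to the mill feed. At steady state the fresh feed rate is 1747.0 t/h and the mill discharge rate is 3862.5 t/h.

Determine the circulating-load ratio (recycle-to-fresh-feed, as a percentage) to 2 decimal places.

CL = 121.09 %

Mill node: discharge = fresh + recycle.
R = M − F = 3862.5 − 1747.0 = 2115.5 t/h
CL = 100·R/F = 100·2115.5/1747.0 = 121.09 %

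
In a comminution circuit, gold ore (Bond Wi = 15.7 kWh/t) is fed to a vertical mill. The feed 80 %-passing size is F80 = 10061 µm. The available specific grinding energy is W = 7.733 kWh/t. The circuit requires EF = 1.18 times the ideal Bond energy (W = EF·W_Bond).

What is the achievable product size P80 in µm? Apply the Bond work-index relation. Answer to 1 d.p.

P80 = 374.0 µm

Bond: W = 10·Wi·(1/√P80 − 1/√F80)
W_Bond = W / EF = 7.733 / 1.18 = 6.5534 kWh/t
P80^-0.5 = F80^-0.5 + W_Bond/(10 Wi)
  = 6.5534/(10·15.7) + 1/√10061 = 0.041741 + 0.009970 = 0.051711
P80 = (1/0.051711)² = 19.3383² = 373.97 µm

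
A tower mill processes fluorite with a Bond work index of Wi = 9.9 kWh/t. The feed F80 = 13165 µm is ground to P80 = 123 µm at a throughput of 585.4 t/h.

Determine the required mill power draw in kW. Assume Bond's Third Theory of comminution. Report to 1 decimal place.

W = 10 Wi (P80^-0.5 − F80^-0.5)
W = 10·9.9·(1/√123 − 1/√13165) = 10·9.9·(0.081452) = 8.0637 kWh/t
P_mill = W·ṁ = 8.0637·585.4 = 4720.5 kW

P = 4720.5 kW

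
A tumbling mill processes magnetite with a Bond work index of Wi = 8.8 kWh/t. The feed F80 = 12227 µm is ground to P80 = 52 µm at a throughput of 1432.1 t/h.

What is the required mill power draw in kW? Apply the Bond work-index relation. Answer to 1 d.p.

W = 10·Wi·(P80^(-½) − F80^(-½))
W = 10·8.8·(1/√52 − 1/√12227) = 10·8.8·(0.129631) = 11.4076 kWh/t
Power = W × throughput = 11.4076 kWh/t × 1432.1 t/h = 16336.8 kW

P = 16336.8 kW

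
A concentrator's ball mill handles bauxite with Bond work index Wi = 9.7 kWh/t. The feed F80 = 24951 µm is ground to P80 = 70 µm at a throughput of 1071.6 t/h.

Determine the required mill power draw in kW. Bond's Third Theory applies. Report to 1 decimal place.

P = 11765.8 kW

W = 10 Wi / √P80 − 10 Wi / √F80
W = 10·9.7·(1/√70 − 1/√24951) = 10·9.7·(0.113192) = 10.9796 kWh/t
Mill draw = 10.9796 × 1071.6 = 11765.8 kW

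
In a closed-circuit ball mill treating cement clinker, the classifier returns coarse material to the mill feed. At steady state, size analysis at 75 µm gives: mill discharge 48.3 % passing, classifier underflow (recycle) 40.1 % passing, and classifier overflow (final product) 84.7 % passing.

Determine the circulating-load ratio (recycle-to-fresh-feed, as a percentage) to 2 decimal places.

CL = 443.90 %

Balance %-passing 75 µm (r = R/F):
r = (o − d)/(d − u)
r = (84.7 − 48.3)/(48.3 − 40.1) = 36.4/8.2 = 4.4390
CL = 100·r = 443.90 %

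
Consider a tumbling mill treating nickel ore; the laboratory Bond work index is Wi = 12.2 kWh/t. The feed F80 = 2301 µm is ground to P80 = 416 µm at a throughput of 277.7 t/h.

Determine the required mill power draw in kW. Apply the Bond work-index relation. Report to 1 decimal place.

P = 954.8 kW

W = 10 Wi / √P80 − 10 Wi / √F80
W = 10·12.2·(1/√416 − 1/√2301) = 10·12.2·(0.028182) = 3.4382 kWh/t
P = W·T = 3.4382·277.7 = 954.8 kW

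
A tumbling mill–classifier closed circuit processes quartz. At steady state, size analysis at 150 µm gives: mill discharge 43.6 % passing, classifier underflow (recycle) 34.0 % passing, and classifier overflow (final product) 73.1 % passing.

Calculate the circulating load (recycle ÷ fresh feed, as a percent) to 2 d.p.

CL = 307.29 %

Let r = R/F. Size balance at 150 µm:
Fd + Rd = Ru + Fo ⇒ R/F = (o−d)/(d−u)
r = (73.1 − 43.6)/(43.6 − 34.0) = 29.5/9.6 = 3.0729
CL = 100·r = 307.29 %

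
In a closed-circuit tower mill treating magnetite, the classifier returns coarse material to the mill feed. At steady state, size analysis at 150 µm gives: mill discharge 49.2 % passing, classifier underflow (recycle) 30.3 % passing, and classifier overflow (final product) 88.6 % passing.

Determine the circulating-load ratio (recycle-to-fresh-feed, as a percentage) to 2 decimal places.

CL = 208.47 %

Two-product formula at 150 µm:
r = (o − d)/(d − u)
r = (88.6 − 49.2)/(49.2 − 30.3) = 39.4/18.9 = 2.0847
CL = 100·r = 208.47 %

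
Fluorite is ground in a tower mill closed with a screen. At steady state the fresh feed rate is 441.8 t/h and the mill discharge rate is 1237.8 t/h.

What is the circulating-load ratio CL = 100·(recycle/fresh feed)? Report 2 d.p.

Mill node: discharge = fresh + recycle.
R = M − F = 1237.8 − 441.8 = 796.0 t/h
CL = 100·R/F = 100·796.0/441.8 = 180.17 %

CL = 180.17 %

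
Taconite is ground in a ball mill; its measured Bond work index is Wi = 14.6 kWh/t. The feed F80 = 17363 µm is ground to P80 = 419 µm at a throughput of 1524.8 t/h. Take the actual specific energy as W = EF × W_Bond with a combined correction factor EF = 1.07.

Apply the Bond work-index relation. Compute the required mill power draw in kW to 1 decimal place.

P = 9829.3 kW

W_Bond = 10·Wi·(1/√P₈₀ − 1/√F₈₀)
W = 10·14.6·(1/√419 − 1/√17363) = 10·14.6·(0.041264) = 6.0246 kWh/t
W_actual = 1.07 × 6.0246 = 6.4463 kWh/t
Power = W × throughput = 6.4463 kWh/t × 1524.8 t/h = 9829.3 kW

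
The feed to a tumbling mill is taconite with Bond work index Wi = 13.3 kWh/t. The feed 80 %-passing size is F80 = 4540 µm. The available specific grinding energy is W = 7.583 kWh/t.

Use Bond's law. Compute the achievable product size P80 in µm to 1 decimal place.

P80 = 193.7 µm

W = 10·Wi·(P80^(-½) − F80^(-½))
⇒ 1/√P80 = W/(10·Wi) + 1/√F80
  = 7.5830/(10·13.3) + 1/√4540 = 0.057015 + 0.014841 = 0.071856
P80 = (1/0.071856)² = 13.9167² = 193.67 µm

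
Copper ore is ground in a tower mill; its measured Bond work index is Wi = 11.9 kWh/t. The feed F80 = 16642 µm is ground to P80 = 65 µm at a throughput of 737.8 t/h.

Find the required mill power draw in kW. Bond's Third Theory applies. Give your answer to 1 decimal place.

W = 10·Wi·(P80^(-½) − F80^(-½))
W = 10·11.9·(1/√65 − 1/√16642) = 10·11.9·(0.116283) = 13.8377 kWh/t
P_mill = W·ṁ = 13.8377·737.8 = 10209.4 kW

P = 10209.4 kW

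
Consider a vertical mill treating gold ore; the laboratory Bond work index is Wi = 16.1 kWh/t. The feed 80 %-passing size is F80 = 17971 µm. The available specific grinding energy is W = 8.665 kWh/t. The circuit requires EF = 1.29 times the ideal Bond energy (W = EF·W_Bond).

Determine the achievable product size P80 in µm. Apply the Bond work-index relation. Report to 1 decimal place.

W = 10 Wi (1/√P80 − 1/√F80)  [Bond]
W_Bond = W / EF = 8.665 / 1.29 = 6.7171 kWh/t
⇒ 1/√P80 = W_Bond/(10 Wi) + 1/√F80
  = 6.7171/(10·16.1) + 1/√17971 = 0.041721 + 0.007460 = 0.049180
P80 = (1/0.049180)² = 20.3333² = 413.44 µm

P80 = 413.4 µm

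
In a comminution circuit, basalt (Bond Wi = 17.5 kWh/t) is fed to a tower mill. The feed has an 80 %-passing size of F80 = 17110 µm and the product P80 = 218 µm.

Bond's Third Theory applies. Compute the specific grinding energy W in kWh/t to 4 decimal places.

W = 10·Wi·[P80^(−½) − F80^(−½)]
1/√218 = 0.067729;  1/√17110 = 0.007645
W = 10·17.5·(0.067729 − 0.007645) = 10.5146 kWh/t

W = 10.5146 kWh/t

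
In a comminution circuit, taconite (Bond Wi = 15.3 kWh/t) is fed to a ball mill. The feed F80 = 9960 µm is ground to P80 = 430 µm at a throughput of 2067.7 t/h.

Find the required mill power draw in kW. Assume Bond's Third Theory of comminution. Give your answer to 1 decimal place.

Bond: W = 10·Wi·(1/√P80 − 1/√F80)
W = 10·15.3·(1/√430 − 1/√9960) = 10·15.3·(0.038204) = 5.8452 kWh/t
P_mill = W·ṁ = 5.8452·2067.7 = 12086.2 kW

P = 12086.2 kW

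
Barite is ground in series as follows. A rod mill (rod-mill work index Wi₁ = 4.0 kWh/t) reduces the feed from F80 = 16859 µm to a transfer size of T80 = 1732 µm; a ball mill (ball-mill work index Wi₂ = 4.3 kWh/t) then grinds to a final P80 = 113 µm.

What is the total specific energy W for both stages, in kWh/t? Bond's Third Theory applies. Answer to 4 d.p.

W = 3.6649 kWh/t

W = 10·Wi·[P80^(−½) − F80^(−½)]
Stage 1 (16859→1732 µm, Wi₁=4.0): W₁ = 10·4.0·(0.024028 − 0.007702) = 0.6531 kWh/t
Stage 2 (1732→113 µm, Wi₂=4.3): W₂ = 10·4.3·(0.094072 − 0.024028) = 3.0119 kWh/t
W = W₁ + W₂ = 0.6531 + 3.0119 = 3.6649 kWh/t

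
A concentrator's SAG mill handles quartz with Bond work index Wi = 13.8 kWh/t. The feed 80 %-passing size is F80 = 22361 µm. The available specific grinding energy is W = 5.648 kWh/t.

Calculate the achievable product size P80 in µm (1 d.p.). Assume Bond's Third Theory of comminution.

W = 10 Wi (P80^-0.5 − F80^-0.5)
P80^-0.5 = F80^-0.5 + W/(10 Wi)
  = 5.6480/(10·13.8) + 1/√22361 = 0.040928 + 0.006687 = 0.047615
P80 = (1/0.047615)² = 21.0018² = 441.08 µm

P80 = 441.1 µm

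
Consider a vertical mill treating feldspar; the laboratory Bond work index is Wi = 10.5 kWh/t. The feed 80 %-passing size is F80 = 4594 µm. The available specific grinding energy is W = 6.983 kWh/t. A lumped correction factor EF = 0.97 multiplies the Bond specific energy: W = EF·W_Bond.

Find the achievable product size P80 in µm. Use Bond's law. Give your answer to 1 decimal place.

P80 = 144.1 µm

Bond:  W = 10 Wi (1/√P − 1/√F)
W_Bond = W / EF = 6.983 / 0.97 = 7.1990 kWh/t
P80^(−½) = W_Bond/(10 Wi) + F80^(−½)
  = 7.1990/(10·10.5) + 1/√4594 = 0.068562 + 0.014754 = 0.083315
P80 = (1/0.083315)² = 12.0026² = 144.06 µm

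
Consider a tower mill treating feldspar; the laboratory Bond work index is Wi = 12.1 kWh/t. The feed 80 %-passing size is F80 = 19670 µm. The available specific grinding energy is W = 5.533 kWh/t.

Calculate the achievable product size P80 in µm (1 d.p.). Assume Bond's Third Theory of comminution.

P80 = 357.9 µm

W = 10 Wi / √P80 − 10 Wi / √F80
P80^(−½) = W/(10 Wi) + F80^(−½)
  = 5.5330/(10·12.1) + 1/√19670 = 0.045727 + 0.007130 = 0.052857
P80 = (1/0.052857)² = 18.9188² = 357.92 µm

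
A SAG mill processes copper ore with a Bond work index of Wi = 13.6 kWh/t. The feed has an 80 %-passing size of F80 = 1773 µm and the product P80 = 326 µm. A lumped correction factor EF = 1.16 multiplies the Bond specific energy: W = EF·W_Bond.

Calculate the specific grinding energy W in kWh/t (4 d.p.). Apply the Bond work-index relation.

W = 4.9909 kWh/t

W = 10 Wi (P80^-0.5 − F80^-0.5)
1/√326 = 0.055385;  1/√1773 = 0.023749
W = 10·13.6·(0.055385 − 0.023749) = 4.3025 kWh/t
With EF = 1.16: W = 4.3025·1.16 = 4.9909 kWh/t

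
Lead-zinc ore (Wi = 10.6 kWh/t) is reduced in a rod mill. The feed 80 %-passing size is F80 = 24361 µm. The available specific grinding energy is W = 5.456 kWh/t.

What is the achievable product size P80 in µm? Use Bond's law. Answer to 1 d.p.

Bond: W = 10·Wi·(1/√P80 − 1/√F80)
⇒ 1/√P80 = W/(10 Wi) + 1/√F80
  = 5.4560/(10·10.6) + 1/√24361 = 0.051472 + 0.006407 = 0.057879
P80 = (1/0.057879)² = 17.2775² = 298.51 µm

P80 = 298.5 µm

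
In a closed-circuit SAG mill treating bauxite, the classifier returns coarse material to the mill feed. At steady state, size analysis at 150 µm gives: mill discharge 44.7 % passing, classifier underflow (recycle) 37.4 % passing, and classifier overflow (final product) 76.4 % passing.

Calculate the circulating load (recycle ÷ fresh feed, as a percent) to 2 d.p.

Mass balance on the −150 µm fraction:
r = (o − d)/(d − u)
r = (76.4 − 44.7)/(44.7 − 37.4) = 31.7/7.3 = 4.3425
CL = 100·r = 434.25 %

CL = 434.25 %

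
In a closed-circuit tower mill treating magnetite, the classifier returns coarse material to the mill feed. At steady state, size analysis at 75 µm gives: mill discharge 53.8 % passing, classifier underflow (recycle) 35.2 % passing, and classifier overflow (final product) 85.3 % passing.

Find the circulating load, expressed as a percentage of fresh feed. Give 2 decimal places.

CL = 169.35 %

Classifier node, passing 75 µm:
(1+r)·d = r·u + o ⇒ r = (o−d)/(d−u)
r = (85.3 − 53.8)/(53.8 − 35.2) = 31.5/18.6 = 1.6935
CL = 100·r = 169.35 %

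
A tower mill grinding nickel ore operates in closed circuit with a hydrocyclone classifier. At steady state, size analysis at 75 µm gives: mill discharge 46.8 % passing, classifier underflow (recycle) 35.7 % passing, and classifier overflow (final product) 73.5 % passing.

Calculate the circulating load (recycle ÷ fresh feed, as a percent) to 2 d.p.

Balance %-passing 75 µm (r = R/F):
(1+r)d = ru + o → r = (o−d)/(d−u)
r = (73.5 − 46.8)/(46.8 − 35.7) = 26.7/11.1 = 2.4054
CL = 100·r = 240.54 %

CL = 240.54 %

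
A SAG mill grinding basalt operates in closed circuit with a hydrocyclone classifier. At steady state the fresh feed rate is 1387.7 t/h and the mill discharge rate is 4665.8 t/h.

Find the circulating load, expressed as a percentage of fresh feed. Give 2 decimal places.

CL = 236.23 %

Steady state: M = F + R.
R = M − F = 4665.8 − 1387.7 = 3278.1 t/h
CL = 100·R/F = 100·3278.1/1387.7 = 236.23 %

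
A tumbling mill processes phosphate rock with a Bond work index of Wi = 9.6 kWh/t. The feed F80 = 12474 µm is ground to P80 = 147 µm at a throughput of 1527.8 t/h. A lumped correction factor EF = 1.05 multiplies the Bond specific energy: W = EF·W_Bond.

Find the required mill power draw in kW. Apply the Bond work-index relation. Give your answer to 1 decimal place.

P = 11323.0 kW

W = 10·Wi·[P80^(−½) − F80^(−½)]
W = 10·9.6·(1/√147 − 1/√12474) = 10·9.6·(0.073525) = 7.0584 kWh/t
Apply correction: 7.0584 × 1.05 = 7.4113 kWh/t
P = W·T = 7.4113·1527.8 = 11323.0 kW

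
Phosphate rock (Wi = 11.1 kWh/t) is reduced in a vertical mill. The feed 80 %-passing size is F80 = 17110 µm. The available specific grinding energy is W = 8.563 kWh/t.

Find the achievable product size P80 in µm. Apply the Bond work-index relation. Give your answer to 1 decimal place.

Bond:  W = 10 Wi (1/√P − 1/√F)
⇒ 1/√P80 = W/(10 Wi) + 1/√F80
  = 8.5630/(10·11.1) + 1/√17110 = 0.077144 + 0.007645 = 0.084789
P80 = (1/0.084789)² = 11.7940² = 139.10 µm

P80 = 139.1 µm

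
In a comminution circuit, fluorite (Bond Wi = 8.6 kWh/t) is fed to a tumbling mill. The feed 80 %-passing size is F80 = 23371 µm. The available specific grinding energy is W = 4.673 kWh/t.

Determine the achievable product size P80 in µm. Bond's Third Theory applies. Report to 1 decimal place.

P80 = 269.8 µm

W = 10·Wi·[P80^(−½) − F80^(−½)]
⇒ 1/√P80 = W/(10·Wi) + 1/√F80
  = 4.6730/(10·8.6) + 1/√23371 = 0.054337 + 0.006541 = 0.060878
P80 = (1/0.060878)² = 16.4262² = 269.82 µm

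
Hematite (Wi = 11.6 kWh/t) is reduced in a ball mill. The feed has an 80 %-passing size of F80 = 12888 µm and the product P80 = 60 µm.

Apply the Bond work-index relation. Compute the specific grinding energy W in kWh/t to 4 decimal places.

W = 13.9537 kWh/t

W = 10·Wi·[P80^(−½) − F80^(−½)]
1/√60 = 0.129099;  1/√12888 = 0.008809
W = 10·11.6·(0.129099 − 0.008809) = 13.9537 kWh/t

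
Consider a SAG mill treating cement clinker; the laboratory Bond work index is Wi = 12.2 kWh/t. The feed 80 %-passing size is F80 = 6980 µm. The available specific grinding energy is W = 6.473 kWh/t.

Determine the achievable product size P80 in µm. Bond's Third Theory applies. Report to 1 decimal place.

P80 = 236.5 µm

W = 10·Wi·(P80^(-½) − F80^(-½))
P80^-0.5 = F80^-0.5 + W/(10 Wi)
  = 6.4730/(10·12.2) + 1/√6980 = 0.053057 + 0.011969 = 0.065027
P80 = (1/0.065027)² = 15.3783² = 236.49 µm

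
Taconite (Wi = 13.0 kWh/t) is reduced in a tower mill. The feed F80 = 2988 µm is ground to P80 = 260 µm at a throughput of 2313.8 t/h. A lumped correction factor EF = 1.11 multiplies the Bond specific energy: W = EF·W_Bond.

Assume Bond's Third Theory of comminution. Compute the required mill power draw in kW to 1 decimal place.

P = 14598.4 kW

W = 10 Wi (1/√P80 − 1/√F80)  [Bond]
W = 10·13.0·(1/√260 − 1/√2988) = 10·13.0·(0.043723) = 5.6840 kWh/t
W_actual = 1.11 × 5.6840 = 6.3093 kWh/t
P_mill = W·ṁ = 6.3093·2313.8 = 14598.4 kW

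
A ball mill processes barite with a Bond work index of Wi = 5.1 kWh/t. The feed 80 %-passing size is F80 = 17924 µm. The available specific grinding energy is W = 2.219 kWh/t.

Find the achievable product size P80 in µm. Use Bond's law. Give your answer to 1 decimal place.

W = 10·Wi·[P80^(−½) − F80^(−½)]
P80^(−½) = W/(10 Wi) + F80^(−½)
  = 2.2190/(10·5.1) + 1/√17924 = 0.043510 + 0.007469 = 0.050979
P80 = (1/0.050979)² = 19.6159² = 384.78 µm

P80 = 384.8 µm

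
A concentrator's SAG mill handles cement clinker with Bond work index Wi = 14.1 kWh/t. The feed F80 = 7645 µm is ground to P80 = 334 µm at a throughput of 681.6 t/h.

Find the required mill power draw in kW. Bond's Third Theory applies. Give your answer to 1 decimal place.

W = 10 Wi (1/√P80 − 1/√F80)  [Bond]
W = 10·14.1·(1/√334 − 1/√7645) = 10·14.1·(0.043281) = 6.1026 kWh/t
P = W·T = 6.1026·681.6 = 4159.5 kW

P = 4159.5 kW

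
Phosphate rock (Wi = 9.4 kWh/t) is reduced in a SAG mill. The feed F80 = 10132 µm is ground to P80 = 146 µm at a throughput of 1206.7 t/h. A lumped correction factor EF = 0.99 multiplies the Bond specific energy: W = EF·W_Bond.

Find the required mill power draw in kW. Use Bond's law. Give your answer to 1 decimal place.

P = 8178.0 kW

W = 10 Wi / √P80 − 10 Wi / √F80
W = 10·9.4·(1/√146 − 1/√10132) = 10·9.4·(0.072826) = 6.8456 kWh/t
Corrected W = EF·W_Bond = 0.99·6.8456 = 6.7772 kWh/t
P_mill = W·ṁ = 6.7772·1206.7 = 8178.0 kW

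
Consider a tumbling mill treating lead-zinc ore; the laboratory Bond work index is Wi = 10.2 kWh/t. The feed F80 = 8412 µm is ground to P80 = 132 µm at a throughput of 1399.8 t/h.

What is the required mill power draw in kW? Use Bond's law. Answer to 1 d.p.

W = 10 Wi (P80^-0.5 − F80^-0.5)
W = 10·10.2·(1/√132 − 1/√8412) = 10·10.2·(0.076136) = 7.7658 kWh/t
Mill draw = 7.7658 × 1399.8 = 10870.6 kW

P = 10870.6 kW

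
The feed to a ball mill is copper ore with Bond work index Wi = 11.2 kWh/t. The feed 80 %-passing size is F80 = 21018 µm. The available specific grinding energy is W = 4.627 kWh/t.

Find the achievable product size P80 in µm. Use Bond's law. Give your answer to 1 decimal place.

P80 = 430.3 µm

W = 10·Wi·[P80^(−½) − F80^(−½)]
⇒ 1/√P80 = W/(10·Wi) + 1/√F80
  = 4.6270/(10·11.2) + 1/√21018 = 0.041312 + 0.006898 = 0.048210
P80 = (1/0.048210)² = 20.7425² = 430.25 µm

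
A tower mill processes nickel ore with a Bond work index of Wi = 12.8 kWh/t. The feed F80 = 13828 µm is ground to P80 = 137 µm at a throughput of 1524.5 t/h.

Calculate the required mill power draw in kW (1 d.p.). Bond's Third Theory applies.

P = 15012.2 kW

W = 10 Wi (P80^-0.5 − F80^-0.5)
W = 10·12.8·(1/√137 − 1/√13828) = 10·12.8·(0.076932) = 9.8473 kWh/t
P_mill = W·ṁ = 9.8473·1524.5 = 15012.2 kW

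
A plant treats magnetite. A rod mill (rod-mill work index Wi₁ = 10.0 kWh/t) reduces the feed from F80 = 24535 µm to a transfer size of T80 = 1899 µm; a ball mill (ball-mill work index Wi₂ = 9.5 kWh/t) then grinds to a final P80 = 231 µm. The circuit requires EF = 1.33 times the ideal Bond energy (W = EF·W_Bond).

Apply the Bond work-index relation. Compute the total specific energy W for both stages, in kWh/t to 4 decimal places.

W = 10 Wi / √P80 − 10 Wi / √F80
Stage 1 (24535→1899 µm, Wi₁=10.0): W₁ = 10·10.0·(0.022948 − 0.006384) = 1.6563 kWh/t
Stage 2 (1899→231 µm, Wi₂=9.5): W₂ = 10·9.5·(0.065795 − 0.022948) = 4.0705 kWh/t
W = W₁ + W₂ = 1.6563 + 4.0705 = 5.7269 kWh/t
Apply correction: 5.7269 × 1.33 = 7.6167 kWh/t

W = 7.6167 kWh/t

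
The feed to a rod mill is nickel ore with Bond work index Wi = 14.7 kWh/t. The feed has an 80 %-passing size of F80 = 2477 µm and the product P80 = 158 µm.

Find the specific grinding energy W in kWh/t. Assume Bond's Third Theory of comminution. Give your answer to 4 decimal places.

W = 10 Wi / √P80 − 10 Wi / √F80
1/√158 = 0.079556;  1/√2477 = 0.020093
W = 10·14.7·(0.079556 − 0.020093) = 8.7411 kWh/t

W = 8.7411 kWh/t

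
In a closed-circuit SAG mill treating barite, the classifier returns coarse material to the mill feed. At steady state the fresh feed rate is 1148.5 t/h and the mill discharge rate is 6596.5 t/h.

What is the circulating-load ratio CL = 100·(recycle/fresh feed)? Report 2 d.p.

CL = 474.36 %

Steady state: M = F + R.
R = M − F = 6596.5 − 1148.5 = 5448.0 t/h
CL = 100·R/F = 100·5448.0/1148.5 = 474.36 %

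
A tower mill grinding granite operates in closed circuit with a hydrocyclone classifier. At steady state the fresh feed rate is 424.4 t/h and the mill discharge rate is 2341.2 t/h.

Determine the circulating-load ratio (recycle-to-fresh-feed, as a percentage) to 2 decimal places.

Discharge = new feed + return, hence
R = M − F = 2341.2 − 424.4 = 1916.8 t/h
CL = 100·R/F = 100·1916.8/424.4 = 451.65 %

CL = 451.65 %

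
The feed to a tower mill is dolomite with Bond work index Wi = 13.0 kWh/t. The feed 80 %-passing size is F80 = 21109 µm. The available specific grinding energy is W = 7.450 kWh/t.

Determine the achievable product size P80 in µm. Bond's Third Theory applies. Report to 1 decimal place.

W = 10·Wi·[P80^(−½) − F80^(−½)]
1/√P80 = 1/√F80 + W/(10·Wi)
  = 7.4500/(10·13.0) + 1/√21109 = 0.057308 + 0.006883 = 0.064191
P80 = (1/0.064191)² = 15.5786² = 242.69 µm

P80 = 242.7 µm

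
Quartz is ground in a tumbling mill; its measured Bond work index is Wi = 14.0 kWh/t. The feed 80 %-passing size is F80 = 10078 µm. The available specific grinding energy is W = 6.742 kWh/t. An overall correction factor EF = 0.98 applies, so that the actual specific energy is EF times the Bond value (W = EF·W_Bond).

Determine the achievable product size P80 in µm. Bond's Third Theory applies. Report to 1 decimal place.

W = 10·Wi·[P80^(−½) − F80^(−½)]
W_Bond = W / EF = 6.742 / 0.98 = 6.8796 kWh/t
1/√P80 = 1/√F80 + W_Bond/(10·Wi)
  = 6.8796/(10·14.0) + 1/√10078 = 0.049140 + 0.009961 = 0.059101
P80 = (1/0.059101)² = 16.9201² = 286.29 µm

P80 = 286.3 µm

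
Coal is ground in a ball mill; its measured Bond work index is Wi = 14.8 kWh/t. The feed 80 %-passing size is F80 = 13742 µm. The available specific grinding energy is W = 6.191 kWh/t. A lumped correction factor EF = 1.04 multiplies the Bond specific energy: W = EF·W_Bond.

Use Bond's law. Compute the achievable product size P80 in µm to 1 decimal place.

P80 = 420.7 µm

W = 10 Wi (P80^-0.5 − F80^-0.5)
W_Bond = W / EF = 6.191 / 1.04 = 5.9529 kWh/t
P80^(−½) = W_Bond/(10 Wi) + F80^(−½)
  = 5.9529/(10·14.8) + 1/√13742 = 0.040222 + 0.008531 = 0.048753
P80 = (1/0.048753)² = 20.5117² = 420.73 µm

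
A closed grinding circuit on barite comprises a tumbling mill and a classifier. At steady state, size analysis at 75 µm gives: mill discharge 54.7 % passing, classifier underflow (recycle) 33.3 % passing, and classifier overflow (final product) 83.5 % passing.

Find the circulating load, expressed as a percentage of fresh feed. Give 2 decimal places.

CL = 134.58 %

Let r = R/F. Size balance at 75 µm:
Fd + Rd = Ru + Fo ⇒ R/F = (o−d)/(d−u)
r = (83.5 − 54.7)/(54.7 − 33.3) = 28.8/21.4 = 1.3458
CL = 100·r = 134.58 %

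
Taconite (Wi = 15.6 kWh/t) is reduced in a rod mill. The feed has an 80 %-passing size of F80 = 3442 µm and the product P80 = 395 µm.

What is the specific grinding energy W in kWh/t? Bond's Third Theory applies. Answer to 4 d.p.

W = 5.1902 kWh/t

W = 10 Wi / √P80 − 10 Wi / √F80
1/√395 = 0.050315;  1/√3442 = 0.017045
W = 10·15.6·(0.050315 − 0.017045) = 5.1902 kWh/t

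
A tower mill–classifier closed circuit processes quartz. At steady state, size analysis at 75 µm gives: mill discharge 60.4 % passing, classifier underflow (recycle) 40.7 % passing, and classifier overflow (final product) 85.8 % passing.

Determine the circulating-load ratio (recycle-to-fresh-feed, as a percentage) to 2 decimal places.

CL = 128.93 %

Mass balance on the −75 µm fraction:
d + r·d = r·u + o → r(d−u) = o−d
r = (85.8 − 60.4)/(60.4 − 40.7) = 25.4/19.7 = 1.2893
CL = 100·r = 128.93 %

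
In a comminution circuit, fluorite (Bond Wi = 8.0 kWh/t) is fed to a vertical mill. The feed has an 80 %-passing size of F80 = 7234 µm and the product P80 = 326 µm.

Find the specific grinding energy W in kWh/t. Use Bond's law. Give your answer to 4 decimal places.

W = 10 Wi (1/√P80 − 1/√F80)  [Bond]
1/√326 = 0.055385;  1/√7234 = 0.011757
W = 10·8.0·(0.055385 − 0.011757) = 3.4902 kWh/t

W = 3.4902 kWh/t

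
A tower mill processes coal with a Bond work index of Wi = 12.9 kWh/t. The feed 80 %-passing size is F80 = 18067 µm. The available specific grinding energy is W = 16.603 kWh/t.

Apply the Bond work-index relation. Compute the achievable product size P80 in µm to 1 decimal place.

W_Bond = 10·Wi·(1/√P₈₀ − 1/√F₈₀)
⇒ 1/√P80 = W/(10 Wi) + 1/√F80
  = 16.6030/(10·12.9) + 1/√18067 = 0.128705 + 0.007440 = 0.136145
P80 = (1/0.136145)² = 7.3451² = 53.95 µm

P80 = 54.0 µm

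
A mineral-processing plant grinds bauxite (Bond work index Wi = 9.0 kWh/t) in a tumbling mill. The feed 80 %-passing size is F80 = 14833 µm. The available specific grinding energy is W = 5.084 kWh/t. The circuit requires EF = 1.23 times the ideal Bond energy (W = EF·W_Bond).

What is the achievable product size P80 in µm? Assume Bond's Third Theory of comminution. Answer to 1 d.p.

P80 = 341.2 µm

W_Bond = 10·Wi·(1/√P₈₀ − 1/√F₈₀)
W_Bond = W / EF = 5.084 / 1.23 = 4.1333 kWh/t
⇒ 1/√P80 = W_Bond/(10 Wi) + 1/√F80
  = 4.1333/(10·9.0) + 1/√14833 = 0.045926 + 0.008211 = 0.054137
P80 = (1/0.054137)² = 18.4717² = 341.21 µm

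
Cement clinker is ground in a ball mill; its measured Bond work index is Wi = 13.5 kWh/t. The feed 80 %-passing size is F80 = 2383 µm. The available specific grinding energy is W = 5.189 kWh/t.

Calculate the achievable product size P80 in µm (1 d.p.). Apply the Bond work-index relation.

W_Bond = 10·Wi·(1/√P₈₀ − 1/√F₈₀)
P80^-0.5 = F80^-0.5 + W/(10 Wi)
  = 5.1890/(10·13.5) + 1/√2383 = 0.038437 + 0.020485 = 0.058922
P80 = (1/0.058922)² = 16.9716² = 288.03 µm

P80 = 288.0 µm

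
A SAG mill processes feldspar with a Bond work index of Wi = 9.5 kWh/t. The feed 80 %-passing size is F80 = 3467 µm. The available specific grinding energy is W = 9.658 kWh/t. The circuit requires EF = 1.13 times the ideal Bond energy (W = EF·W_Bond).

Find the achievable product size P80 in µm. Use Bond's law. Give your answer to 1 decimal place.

P80 = 87.4 µm

W = 10 Wi / √P80 − 10 Wi / √F80
W_Bond = W / EF = 9.658 / 1.13 = 8.5469 kWh/t
⇒ 1/√P80 = W_Bond/(10 Wi) + 1/√F80
  = 8.5469/(10·9.5) + 1/√3467 = 0.089967 + 0.016983 = 0.106951
P80 = (1/0.106951)² = 9.3501² = 87.42 µm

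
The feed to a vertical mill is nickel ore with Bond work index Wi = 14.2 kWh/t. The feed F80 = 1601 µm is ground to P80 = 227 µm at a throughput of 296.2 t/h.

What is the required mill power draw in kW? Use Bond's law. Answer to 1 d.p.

W = 10 Wi (P80^-0.5 − F80^-0.5)
W = 10·14.2·(1/√227 − 1/√1601) = 10·14.2·(0.041380) = 5.8760 kWh/t
Power = W × throughput = 5.8760 kWh/t × 296.2 t/h = 1740.5 kW

P = 1740.5 kW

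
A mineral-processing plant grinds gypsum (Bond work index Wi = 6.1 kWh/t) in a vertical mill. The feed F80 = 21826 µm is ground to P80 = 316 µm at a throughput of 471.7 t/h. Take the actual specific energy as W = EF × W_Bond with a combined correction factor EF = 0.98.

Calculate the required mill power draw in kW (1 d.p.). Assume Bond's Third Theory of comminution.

W = 10 Wi (1/√P80 − 1/√F80)  [Bond]
W = 10·6.1·(1/√316 − 1/√21826) = 10·6.1·(0.049486) = 3.0186 kWh/t
W_actual = 0.98 × 3.0186 = 2.9582 kWh/t
Mill draw = 2.9582 × 471.7 = 1395.4 kW

P = 1395.4 kW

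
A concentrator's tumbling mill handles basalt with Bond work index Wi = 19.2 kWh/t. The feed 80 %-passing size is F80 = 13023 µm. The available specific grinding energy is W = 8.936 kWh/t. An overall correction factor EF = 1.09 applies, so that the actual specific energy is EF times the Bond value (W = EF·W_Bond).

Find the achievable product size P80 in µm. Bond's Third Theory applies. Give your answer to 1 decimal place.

W = 10 Wi (1/√P80 − 1/√F80)  [Bond]
W_Bond = W / EF = 8.936 / 1.09 = 8.1982 kWh/t
⇒ 1/√P80 = W_Bond/(10 Wi) + 1/√F80
  = 8.1982/(10·19.2) + 1/√13023 = 0.042699 + 0.008763 = 0.051462
P80 = (1/0.051462)² = 19.4320² = 377.60 µm

P80 = 377.6 µm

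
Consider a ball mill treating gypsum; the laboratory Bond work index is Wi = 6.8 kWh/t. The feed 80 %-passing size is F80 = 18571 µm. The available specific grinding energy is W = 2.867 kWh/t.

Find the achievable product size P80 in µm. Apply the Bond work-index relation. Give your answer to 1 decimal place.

W_Bond = 10·Wi·(1/√P₈₀ − 1/√F₈₀)
P80^(−½) = W/(10 Wi) + F80^(−½)
  = 2.8670/(10·6.8) + 1/√18571 = 0.042162 + 0.007338 = 0.049500
P80 = (1/0.049500)² = 20.2021² = 408.12 µm

P80 = 408.1 µm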